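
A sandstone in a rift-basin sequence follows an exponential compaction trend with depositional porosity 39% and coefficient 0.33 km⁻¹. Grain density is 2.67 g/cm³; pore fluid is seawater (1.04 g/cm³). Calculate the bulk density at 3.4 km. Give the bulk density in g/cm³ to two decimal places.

2.46 g/cm³

Porosity at depth: n = 0.39·exp(−0.33×3.4) = 0.39×0.3256 = 0.1270
Bulk density: ρ_b = (1−n)ρ_g + n·ρ_f = 0.8730×2.67 + 0.1270×1.04
       = 2.331 + 0.132 = 2.463 g/cm³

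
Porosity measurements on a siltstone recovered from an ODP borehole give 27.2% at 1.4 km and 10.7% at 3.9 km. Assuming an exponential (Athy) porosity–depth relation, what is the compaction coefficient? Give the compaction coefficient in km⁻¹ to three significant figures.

0.373 km⁻¹

Athy: φ(z) = φ₀ e^(−βz) ⇒ φ₁/φ₂ = e^{β(z₂−z₁)} ⇒ β = ln(φ₁/φ₂)/(z₂−z₁)
β = ln(0.272/0.107) / (3.9 − 1.4) = ln(2.542) / 2.5 = 0.9330 / 2.5 = 0.3732 km⁻¹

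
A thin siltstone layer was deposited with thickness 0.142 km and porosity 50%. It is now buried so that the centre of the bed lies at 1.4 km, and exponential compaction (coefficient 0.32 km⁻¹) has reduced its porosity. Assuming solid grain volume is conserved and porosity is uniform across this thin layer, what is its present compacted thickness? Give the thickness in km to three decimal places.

0.104 km

Porosity at 1.4 km: phi = 0.5·exp(−0.32×1.4) = 0.3195
Solid-volume conservation: h(1−phi) = h₀(1−phi₀) ⇒ h = h₀·(1−phi₀)/(1−phi)
h = 0.142 × (1 − 0.5)/(1 − 0.3195) = 0.142 × 0.7347 = 0.1043 km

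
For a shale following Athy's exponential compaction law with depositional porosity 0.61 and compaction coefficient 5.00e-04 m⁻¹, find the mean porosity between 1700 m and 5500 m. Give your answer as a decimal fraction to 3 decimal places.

Working in km (1 km = 1000 m; β in km⁻¹ = β in m⁻¹ × 1000):
⟨n⟩ = (1/(d₂−d₁)) ∫ n₀ e^(−βd) dd = n₀·(e^(−β·d₁) − e^(−β·d₂)) / (β·(d₂−d₁))
e^(−0.5×1.7) = 0.4274; e^(−0.5×5.5) = 0.0639
⟨n⟩ = 0.61 × (0.4274 − 0.0639) / (0.5 × 3.8) = 0.61 × 0.1913 = 0.1167

0.117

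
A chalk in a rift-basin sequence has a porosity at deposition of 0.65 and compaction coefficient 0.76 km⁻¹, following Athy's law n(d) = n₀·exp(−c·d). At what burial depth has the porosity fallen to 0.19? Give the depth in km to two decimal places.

Invert Athy's law: d = ln(n₀/n) / c
d = ln(0.65/0.19) / 0.76 = ln(3.421) / 0.76 = 1.2299 / 0.76 = 1.618 km

1.62 km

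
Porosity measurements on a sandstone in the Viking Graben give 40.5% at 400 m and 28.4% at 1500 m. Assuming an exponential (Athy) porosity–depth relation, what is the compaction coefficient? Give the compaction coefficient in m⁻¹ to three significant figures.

0.000323 m⁻¹

Working in km (1 km = 1000 m; c in km⁻¹ = c in m⁻¹ × 1000):
Athy: phi(d) = phi₀ e^(−cd) ⇒ phi₁/phi₂ = e^{c(d₂−d₁)} ⇒ c = ln(phi₁/phi₂)/(d₂−d₁)
c = ln(0.405/0.284) / (1.5 − 0.4) = ln(1.426) / 1.1 = 0.3549 / 1.1 = 0.3226 km⁻¹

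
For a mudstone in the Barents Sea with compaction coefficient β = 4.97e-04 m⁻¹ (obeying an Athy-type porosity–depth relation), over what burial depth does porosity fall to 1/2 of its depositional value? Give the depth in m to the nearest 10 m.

1390 m

Working in km (1 km = 1000 m; β in km⁻¹ = β in m⁻¹ × 1000):
n/n₀ = 1/2 ⇒ exp(−β·z) = 1/2 ⇒ z = ln(2) / β
z = 0.6931 / 0.497 = 1.395 km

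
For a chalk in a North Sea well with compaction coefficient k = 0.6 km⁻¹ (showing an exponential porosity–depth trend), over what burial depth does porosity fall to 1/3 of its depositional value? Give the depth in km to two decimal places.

1.83 km

phi/phi₀ = 1/3 ⇒ exp(−k·z) = 1/3 ⇒ z = ln(3) / k
z = 1.0986 / 0.6 = 1.831 km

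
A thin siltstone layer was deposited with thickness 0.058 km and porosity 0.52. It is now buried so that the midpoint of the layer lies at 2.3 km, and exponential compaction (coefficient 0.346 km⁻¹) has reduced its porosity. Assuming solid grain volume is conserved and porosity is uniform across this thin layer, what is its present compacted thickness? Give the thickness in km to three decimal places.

Porosity at 2.3 km: n = 0.52·exp(−0.346×2.3) = 0.2346
Solid-volume conservation: h(1−n) = h₀(1−n₀) ⇒ h = h₀·(1−n₀)/(1−n)
h = 0.058 × (1 − 0.52)/(1 − 0.2346) = 0.058 × 0.6272 = 0.0364 km

0.036 km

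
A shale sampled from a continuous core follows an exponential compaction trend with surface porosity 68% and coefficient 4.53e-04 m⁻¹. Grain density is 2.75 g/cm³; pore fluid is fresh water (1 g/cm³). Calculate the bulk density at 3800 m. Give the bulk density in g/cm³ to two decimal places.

Working in km (1 km = 1000 m; k in km⁻¹ = k in m⁻¹ × 1000):
Porosity at depth: n = 0.68·exp(−0.453×3.8) = 0.68×0.1788 = 0.1216
Bulk density: ρ_b = (1−n)ρ_g + n·ρ_f = 0.8784×2.75 + 0.1216×1
       = 2.416 + 0.122 = 2.537 g/cm³

2.54 g/cm³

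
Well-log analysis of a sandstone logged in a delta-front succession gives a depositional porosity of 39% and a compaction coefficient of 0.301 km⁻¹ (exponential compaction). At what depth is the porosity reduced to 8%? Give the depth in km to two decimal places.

Invert Athy's law: Z = ln(phi₀/phi) / c
Z = ln(0.39/0.08) / 0.301 = ln(4.875) / 0.301 = 1.5841 / 0.301 = 5.263 km

5.26 km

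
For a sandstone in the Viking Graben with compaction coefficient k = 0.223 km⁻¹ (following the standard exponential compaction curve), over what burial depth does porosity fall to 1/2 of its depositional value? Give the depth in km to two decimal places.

3.11 km

n/n₀ = 1/2 ⇒ exp(−k·z) = 1/2 ⇒ z = ln(2) / k
z = 0.6931 / 0.223 = 3.108 km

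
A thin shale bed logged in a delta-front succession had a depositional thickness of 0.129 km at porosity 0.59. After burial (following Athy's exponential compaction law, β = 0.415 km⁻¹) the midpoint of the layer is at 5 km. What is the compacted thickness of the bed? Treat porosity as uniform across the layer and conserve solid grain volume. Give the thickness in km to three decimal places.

0.057 km

Porosity at 5 km: phi = 0.59·exp(−0.415×5) = 0.0741
Solid-volume conservation: h(1−phi) = h₀(1−phi₀) ⇒ h = h₀·(1−phi₀)/(1−phi)
h = 0.129 × (1 − 0.59)/(1 − 0.0741) = 0.129 × 0.4428 = 0.0571 km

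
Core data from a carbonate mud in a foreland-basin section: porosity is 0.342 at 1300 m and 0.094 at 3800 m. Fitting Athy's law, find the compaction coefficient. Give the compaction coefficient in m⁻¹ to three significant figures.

0.000517 m⁻¹

Working in km (1 km = 1000 m; c in km⁻¹ = c in m⁻¹ × 1000):
Athy: phi(d) = phi₀ e^(−cd) ⇒ phi₁/phi₂ = e^{c(d₂−d₁)} ⇒ c = ln(phi₁/phi₂)/(d₂−d₁)
c = ln(0.342/0.094) / (3.8 − 1.3) = ln(3.638) / 2.5 = 1.2915 / 2.5 = 0.5166 km⁻¹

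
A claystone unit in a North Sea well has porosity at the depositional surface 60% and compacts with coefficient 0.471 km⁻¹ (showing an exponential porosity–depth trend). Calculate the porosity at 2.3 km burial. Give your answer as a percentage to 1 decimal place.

phi = phi₀·exp(−β·d) = 0.6 × exp(−0.471 × 2.3) = 0.6 × exp(−1.083)
  = 0.6 × 0.3385 = 0.2031

20.3%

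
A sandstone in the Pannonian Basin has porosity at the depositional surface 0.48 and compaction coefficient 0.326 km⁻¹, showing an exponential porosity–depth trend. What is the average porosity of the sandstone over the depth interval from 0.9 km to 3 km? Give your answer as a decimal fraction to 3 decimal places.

0.259

⟨φ⟩ = (1/(d₂−d₁)) ∫ φ₀ e^(−βd) dd = φ₀·(e^(−β·d₁) − e^(−β·d₂)) / (β·(d₂−d₁))
e^(−0.326×0.9) = 0.7457; e^(−0.326×3) = 0.3761
⟨φ⟩ = 0.48 × (0.7457 − 0.3761) / (0.326 × 2.1) = 0.48 × 0.5400 = 0.2592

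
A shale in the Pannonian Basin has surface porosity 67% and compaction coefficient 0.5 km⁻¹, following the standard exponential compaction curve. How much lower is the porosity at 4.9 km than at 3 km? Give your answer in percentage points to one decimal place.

9.2 percentage points

phi(3) = 0.67·e^(−0.5×3) = 0.1495
phi(4.9) = 0.67·e^(−0.5×4.9) = 0.0578
Δphi = 0.1495 − 0.0578 = 0.0917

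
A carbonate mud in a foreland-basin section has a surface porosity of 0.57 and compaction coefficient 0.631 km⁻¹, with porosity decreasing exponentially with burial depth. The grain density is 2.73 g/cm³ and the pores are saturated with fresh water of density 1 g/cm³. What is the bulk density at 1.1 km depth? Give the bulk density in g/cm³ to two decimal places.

2.24 g/cm³

Porosity at depth: phi = 0.57·exp(−0.631×1.1) = 0.57×0.4995 = 0.2847
Bulk density: ρ_b = (1−phi)ρ_g + phi·ρ_f = 0.7153×2.73 + 0.2847×1
       = 1.953 + 0.285 = 2.237 g/cm³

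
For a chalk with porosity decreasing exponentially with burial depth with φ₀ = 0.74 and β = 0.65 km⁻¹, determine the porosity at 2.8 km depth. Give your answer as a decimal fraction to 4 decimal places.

φ = φ₀·exp(−β·Z) = 0.74 × exp(−0.65 × 2.8) = 0.74 × exp(−1.82)
  = 0.74 × 0.1620 = 0.1199

0.1199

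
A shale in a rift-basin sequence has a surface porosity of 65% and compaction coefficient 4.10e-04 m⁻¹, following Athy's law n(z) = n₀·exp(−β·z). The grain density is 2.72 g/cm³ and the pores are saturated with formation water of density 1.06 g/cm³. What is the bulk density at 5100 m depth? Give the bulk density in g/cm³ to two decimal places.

Working in km (1 km = 1000 m; β in km⁻¹ = β in m⁻¹ × 1000):
Porosity at depth: n = 0.65·exp(−0.41×5.1) = 0.65×0.1236 = 0.0803
Bulk density: ρ_b = (1−n)ρ_g + n·ρ_f = 0.9197×2.72 + 0.0803×1.06
       = 2.502 + 0.085 = 2.587 g/cm³

2.59 g/cm³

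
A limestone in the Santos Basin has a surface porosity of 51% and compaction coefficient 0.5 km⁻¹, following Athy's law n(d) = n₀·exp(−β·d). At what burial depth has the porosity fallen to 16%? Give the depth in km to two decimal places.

2.32 km

Invert Athy's law: d = ln(n₀/n) / β
d = ln(0.51/0.16) / 0.5 = ln(3.188) / 0.5 = 1.1592 / 0.5 = 2.318 km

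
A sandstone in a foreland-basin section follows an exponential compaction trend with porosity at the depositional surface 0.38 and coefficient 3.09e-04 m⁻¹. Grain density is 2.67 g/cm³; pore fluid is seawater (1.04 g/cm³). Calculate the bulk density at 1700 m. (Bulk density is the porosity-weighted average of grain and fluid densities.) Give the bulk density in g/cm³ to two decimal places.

2.30 g/cm³

Working in km (1 km = 1000 m; β in km⁻¹ = β in m⁻¹ × 1000):
Porosity at depth: φ = 0.38·exp(−0.309×1.7) = 0.38×0.5914 = 0.2247
Bulk density: ρ_b = (1−φ)ρ_g + φ·ρ_f = 0.7753×2.67 + 0.2247×1.04
       = 2.070 + 0.234 = 2.304 g/cm³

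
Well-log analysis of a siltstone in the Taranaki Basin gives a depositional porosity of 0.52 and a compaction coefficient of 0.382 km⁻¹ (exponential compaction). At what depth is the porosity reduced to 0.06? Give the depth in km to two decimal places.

5.65 km

Invert Athy's law: z = ln(φ₀/φ) / k
z = ln(0.52/0.06) / 0.382 = ln(8.667) / 0.382 = 2.1595 / 0.382 = 5.653 km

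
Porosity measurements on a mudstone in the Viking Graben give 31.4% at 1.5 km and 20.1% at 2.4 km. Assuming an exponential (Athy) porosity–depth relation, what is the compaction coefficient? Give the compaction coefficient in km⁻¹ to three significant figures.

Athy: φ(Z) = φ₀ e^(−cZ) ⇒ φ₁/φ₂ = e^{c(Z₂−Z₁)} ⇒ c = ln(φ₁/φ₂)/(Z₂−Z₁)
c = ln(0.314/0.201) / (2.4 − 1.5) = ln(1.562) / 0.9 = 0.4461 / 0.9 = 0.4957 km⁻¹

0.496 km⁻¹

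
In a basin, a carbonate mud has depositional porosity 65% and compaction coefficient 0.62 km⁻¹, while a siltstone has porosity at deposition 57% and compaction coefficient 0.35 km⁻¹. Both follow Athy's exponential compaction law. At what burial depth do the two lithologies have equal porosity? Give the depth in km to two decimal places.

0.49 km

Set φ₀ₐ e^(−kₐd) = φ₀ᵦ e^(−kᵦd) ⇒ ln(φ₀ₐ/φ₀ᵦ) = (kₐ − kᵦ)·d
d = ln(0.65/0.57) / (0.62 − 0.35) = 0.1313 / 0.27 = 0.486 km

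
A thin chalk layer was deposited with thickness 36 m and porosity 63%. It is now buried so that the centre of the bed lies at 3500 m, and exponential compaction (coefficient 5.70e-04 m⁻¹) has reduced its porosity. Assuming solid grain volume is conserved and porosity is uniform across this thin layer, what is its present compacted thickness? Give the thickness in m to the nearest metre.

Working in km (1 km = 1000 m; c in km⁻¹ = c in m⁻¹ × 1000):
Porosity at 3.5 km: n = 0.63·exp(−0.57×3.5) = 0.0857
Solid-volume conservation: h(1−n) = h₀(1−n₀) ⇒ h = h₀·(1−n₀)/(1−n)
h = 0.036 × (1 − 0.63)/(1 − 0.0857) = 0.036 × 0.4047 = 0.0146 km

15 m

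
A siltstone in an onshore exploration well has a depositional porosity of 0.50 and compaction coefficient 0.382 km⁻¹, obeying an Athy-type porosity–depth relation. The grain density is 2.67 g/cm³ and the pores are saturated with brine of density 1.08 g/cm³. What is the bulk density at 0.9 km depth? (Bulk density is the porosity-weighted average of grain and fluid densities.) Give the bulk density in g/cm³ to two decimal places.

Porosity at depth: n = 0.5·exp(−0.382×0.9) = 0.5×0.7091 = 0.3545
Bulk density: ρ_b = (1−n)ρ_g + n·ρ_f = 0.6455×2.67 + 0.3545×1.08
       = 1.723 + 0.383 = 2.106 g/cm³

2.11 g/cm³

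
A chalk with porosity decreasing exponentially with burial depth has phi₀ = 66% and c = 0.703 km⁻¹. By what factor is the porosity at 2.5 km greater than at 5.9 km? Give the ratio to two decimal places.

10.92

phi(z₁)/phi(z₂) = e^(−c·z₁)/e^(−c·z₂) = e^{c(z₂−z₁)}
= exp(0.703 × 3.4) = exp(2.39) = 10.9157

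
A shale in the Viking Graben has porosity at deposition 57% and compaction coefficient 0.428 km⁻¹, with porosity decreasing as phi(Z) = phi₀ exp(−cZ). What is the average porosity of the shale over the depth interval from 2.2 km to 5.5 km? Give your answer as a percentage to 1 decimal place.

⟨phi⟩ = (1/(Z₂−Z₁)) ∫ phi₀ e^(−cZ) dZ = phi₀·(e^(−c·Z₁) − e^(−c·Z₂)) / (c·(Z₂−Z₁))
e^(−0.428×2.2) = 0.3900; e^(−0.428×5.5) = 0.0950
⟨phi⟩ = 0.57 × (0.3900 − 0.0950) / (0.428 × 3.3) = 0.57 × 0.2089 = 0.1191

11.9%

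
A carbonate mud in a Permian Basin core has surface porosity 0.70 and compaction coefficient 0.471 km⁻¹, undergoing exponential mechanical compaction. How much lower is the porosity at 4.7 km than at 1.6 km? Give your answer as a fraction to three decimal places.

0.253

phi(1.6) = 0.7·e^(−0.471×1.6) = 0.3295
phi(4.7) = 0.7·e^(−0.471×4.7) = 0.0765
Δphi = 0.3295 − 0.0765 = 0.2530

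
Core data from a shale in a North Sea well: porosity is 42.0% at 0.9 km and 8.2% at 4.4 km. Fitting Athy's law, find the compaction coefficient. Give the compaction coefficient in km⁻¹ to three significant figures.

0.467 km⁻¹

Athy: φ(Z) = φ₀ e^(−βZ) ⇒ φ₁/φ₂ = e^{β(Z₂−Z₁)} ⇒ β = ln(φ₁/φ₂)/(Z₂−Z₁)
β = ln(0.42/0.082) / (4.4 − 0.9) = ln(5.122) / 3.5 = 1.6335 / 3.5 = 0.4667 km⁻¹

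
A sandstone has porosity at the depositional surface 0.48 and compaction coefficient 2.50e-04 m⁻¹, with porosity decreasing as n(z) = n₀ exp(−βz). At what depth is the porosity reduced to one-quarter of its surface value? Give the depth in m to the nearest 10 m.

Working in km (1 km = 1000 m; β in km⁻¹ = β in m⁻¹ × 1000):
n/n₀ = 1/4 ⇒ exp(−β·z) = 1/4 ⇒ z = ln(4) / β
z = 1.3863 / 0.25 = 5.545 km

5550 m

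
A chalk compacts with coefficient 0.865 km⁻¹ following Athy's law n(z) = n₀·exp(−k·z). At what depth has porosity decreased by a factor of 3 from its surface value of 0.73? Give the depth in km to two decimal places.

n/n₀ = 1/3 ⇒ exp(−k·z) = 1/3 ⇒ z = ln(3) / k
z = 1.0986 / 0.865 = 1.270 km

1.27 km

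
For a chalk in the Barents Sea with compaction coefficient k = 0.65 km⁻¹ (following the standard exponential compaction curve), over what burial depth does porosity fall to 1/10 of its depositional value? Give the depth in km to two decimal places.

3.54 km

n/n₀ = 1/10 ⇒ exp(−k·z) = 1/10 ⇒ z = ln(10) / k
z = 2.3026 / 0.65 = 3.542 km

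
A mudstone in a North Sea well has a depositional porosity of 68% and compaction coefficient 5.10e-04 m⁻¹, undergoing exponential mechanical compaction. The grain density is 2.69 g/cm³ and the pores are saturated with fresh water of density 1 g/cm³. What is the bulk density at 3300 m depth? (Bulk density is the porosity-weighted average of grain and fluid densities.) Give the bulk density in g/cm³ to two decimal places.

2.48 g/cm³

Working in km (1 km = 1000 m; c in km⁻¹ = c in m⁻¹ × 1000):
Porosity at depth: phi = 0.68·exp(−0.51×3.3) = 0.68×0.1858 = 0.1264
Bulk density: ρ_b = (1−phi)ρ_g + phi·ρ_f = 0.8736×2.69 + 0.1264×1
       = 2.350 + 0.126 = 2.476 g/cm³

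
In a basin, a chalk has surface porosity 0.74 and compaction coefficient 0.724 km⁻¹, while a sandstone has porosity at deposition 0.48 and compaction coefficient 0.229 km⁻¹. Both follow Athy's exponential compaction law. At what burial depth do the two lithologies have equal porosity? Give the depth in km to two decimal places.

Set n₀ₐ e^(−kₐz) = n₀ᵦ e^(−kᵦz) ⇒ ln(n₀ₐ/n₀ᵦ) = (kₐ − kᵦ)·z
z = ln(0.74/0.48) / (0.724 − 0.229) = 0.4329 / 0.495 = 0.874 km

0.87 km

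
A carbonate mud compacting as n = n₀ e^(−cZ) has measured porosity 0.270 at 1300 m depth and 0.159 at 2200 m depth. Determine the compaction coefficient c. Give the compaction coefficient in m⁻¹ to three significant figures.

Working in km (1 km = 1000 m; c in km⁻¹ = c in m⁻¹ × 1000):
Athy: n(Z) = n₀ e^(−cZ) ⇒ n₁/n₂ = e^{c(Z₂−Z₁)} ⇒ c = ln(n₁/n₂)/(Z₂−Z₁)
c = ln(0.27/0.159) / (2.2 − 1.3) = ln(1.698) / 0.9 = 0.5295 / 0.9 = 0.5884 km⁻¹

0.000588 m⁻¹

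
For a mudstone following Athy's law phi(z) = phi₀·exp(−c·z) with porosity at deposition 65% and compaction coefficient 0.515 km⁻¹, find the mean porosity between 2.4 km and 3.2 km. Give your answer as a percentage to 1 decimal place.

⟨phi⟩ = (1/(z₂−z₁)) ∫ phi₀ e^(−cz) dz = phi₀·(e^(−c·z₁) − e^(−c·z₂)) / (c·(z₂−z₁))
e^(−0.515×2.4) = 0.2905; e^(−0.515×3.2) = 0.1924
⟨phi⟩ = 0.65 × (0.2905 − 0.1924) / (0.515 × 0.8) = 0.65 × 0.2381 = 0.1548

15.5%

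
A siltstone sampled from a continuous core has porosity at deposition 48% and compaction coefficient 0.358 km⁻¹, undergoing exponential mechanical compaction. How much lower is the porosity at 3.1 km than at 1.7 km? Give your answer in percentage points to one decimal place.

10.3 percentage points

φ(1.7) = 0.48·e^(−0.358×1.7) = 0.2612
φ(3.1) = 0.48·e^(−0.358×3.1) = 0.1582
Δφ = 0.2612 − 0.1582 = 0.1030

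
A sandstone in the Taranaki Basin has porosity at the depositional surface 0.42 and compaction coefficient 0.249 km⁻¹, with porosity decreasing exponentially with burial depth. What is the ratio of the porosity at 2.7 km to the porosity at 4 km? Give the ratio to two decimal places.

φ(z₁)/φ(z₂) = e^(−c·z₁)/e^(−c·z₂) = e^{c(z₂−z₁)}
= exp(0.249 × 1.3) = exp(0.3237) = 1.3822

1.38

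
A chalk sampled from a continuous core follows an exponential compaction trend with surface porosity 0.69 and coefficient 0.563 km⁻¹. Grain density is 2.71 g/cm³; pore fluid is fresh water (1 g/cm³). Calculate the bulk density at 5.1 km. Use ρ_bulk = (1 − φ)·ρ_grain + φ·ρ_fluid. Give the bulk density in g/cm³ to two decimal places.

2.64 g/cm³

Porosity at depth: phi = 0.69·exp(−0.563×5.1) = 0.69×0.0566 = 0.0391
Bulk density: ρ_b = (1−phi)ρ_g + phi·ρ_f = 0.9609×2.71 + 0.0391×1
       = 2.604 + 0.039 = 2.643 g/cm³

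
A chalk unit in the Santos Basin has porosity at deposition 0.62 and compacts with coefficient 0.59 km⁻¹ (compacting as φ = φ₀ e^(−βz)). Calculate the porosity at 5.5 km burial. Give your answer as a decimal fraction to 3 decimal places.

0.024

φ = φ₀·exp(−β·z) = 0.62 × exp(−0.59 × 5.5) = 0.62 × exp(−3.245)
  = 0.62 × 0.0390 = 0.0242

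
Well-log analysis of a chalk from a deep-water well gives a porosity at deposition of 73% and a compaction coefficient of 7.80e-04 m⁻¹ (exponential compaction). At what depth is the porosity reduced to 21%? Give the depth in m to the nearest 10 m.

Working in km (1 km = 1000 m; c in km⁻¹ = c in m⁻¹ × 1000):
Invert Athy's law: z = ln(phi₀/phi) / c
z = ln(0.73/0.21) / 0.78 = ln(3.476) / 0.78 = 1.2459 / 0.78 = 1.597 km

1600 m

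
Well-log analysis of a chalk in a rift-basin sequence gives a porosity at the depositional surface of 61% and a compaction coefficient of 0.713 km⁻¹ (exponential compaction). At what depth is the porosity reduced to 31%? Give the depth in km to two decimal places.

0.95 km

Invert Athy's law: d = ln(φ₀/φ) / c
d = ln(0.61/0.31) / 0.713 = ln(1.968) / 0.713 = 0.6769 / 0.713 = 0.949 km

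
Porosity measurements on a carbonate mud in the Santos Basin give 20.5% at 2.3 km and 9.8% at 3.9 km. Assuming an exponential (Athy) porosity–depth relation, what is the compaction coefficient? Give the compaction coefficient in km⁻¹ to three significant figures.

0.461 km⁻¹

Athy: phi(z) = phi₀ e^(−βz) ⇒ phi₁/phi₂ = e^{β(z₂−z₁)} ⇒ β = ln(phi₁/phi₂)/(z₂−z₁)
β = ln(0.205/0.098) / (3.9 − 2.3) = ln(2.092) / 1.6 = 0.7380 / 1.6 = 0.4613 km⁻¹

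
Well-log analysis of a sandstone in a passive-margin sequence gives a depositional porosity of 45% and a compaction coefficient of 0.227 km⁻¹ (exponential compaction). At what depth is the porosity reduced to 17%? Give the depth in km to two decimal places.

4.29 km

Invert Athy's law: d = ln(phi₀/phi) / c
d = ln(0.45/0.17) / 0.227 = ln(2.647) / 0.227 = 0.9734 / 0.227 = 4.288 km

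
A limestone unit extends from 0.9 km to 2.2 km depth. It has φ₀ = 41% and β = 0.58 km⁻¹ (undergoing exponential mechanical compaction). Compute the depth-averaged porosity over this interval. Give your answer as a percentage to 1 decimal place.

17.1%

⟨φ⟩ = (1/(Z₂−Z₁)) ∫ φ₀ e^(−βZ) dZ = φ₀·(e^(−β·Z₁) − e^(−β·Z₂)) / (β·(Z₂−Z₁))
e^(−0.58×0.9) = 0.5933; e^(−0.58×2.2) = 0.2792
⟨φ⟩ = 0.41 × (0.5933 − 0.2792) / (0.58 × 1.3) = 0.41 × 0.4167 = 0.1708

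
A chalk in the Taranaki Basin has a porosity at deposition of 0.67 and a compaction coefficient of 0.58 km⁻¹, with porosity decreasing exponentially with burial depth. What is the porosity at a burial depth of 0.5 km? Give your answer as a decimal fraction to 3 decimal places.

0.501

n = n₀·exp(−β·z) = 0.67 × exp(−0.58 × 0.5) = 0.67 × exp(−0.29)
  = 0.67 × 0.7483 = 0.5013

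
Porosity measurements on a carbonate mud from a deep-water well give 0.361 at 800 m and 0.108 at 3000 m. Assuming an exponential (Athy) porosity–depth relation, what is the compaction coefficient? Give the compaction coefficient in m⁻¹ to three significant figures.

Working in km (1 km = 1000 m; β in km⁻¹ = β in m⁻¹ × 1000):
Athy: phi(z) = phi₀ e^(−βz) ⇒ phi₁/phi₂ = e^{β(z₂−z₁)} ⇒ β = ln(phi₁/phi₂)/(z₂−z₁)
β = ln(0.361/0.108) / (3 − 0.8) = ln(3.343) / 2.2 = 1.2067 / 2.2 = 0.5485 km⁻¹

0.000549 m⁻¹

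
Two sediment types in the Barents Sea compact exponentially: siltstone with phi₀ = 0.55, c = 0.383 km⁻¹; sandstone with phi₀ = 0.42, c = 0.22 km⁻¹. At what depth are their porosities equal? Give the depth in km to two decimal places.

Set phi₀ₐ e^(−cₐZ) = phi₀ᵦ e^(−cᵦZ) ⇒ ln(phi₀ₐ/phi₀ᵦ) = (cₐ − cᵦ)·Z
Z = ln(0.55/0.42) / (0.383 − 0.22) = 0.2697 / 0.163 = 1.654 km

1.65 km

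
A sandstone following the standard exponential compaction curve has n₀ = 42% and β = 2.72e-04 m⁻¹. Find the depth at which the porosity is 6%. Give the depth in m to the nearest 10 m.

7150 m

Working in km (1 km = 1000 m; β in km⁻¹ = β in m⁻¹ × 1000):
Invert Athy's law: d = ln(n₀/n) / β
d = ln(0.42/0.06) / 0.272 = ln(7) / 0.272 = 1.9459 / 0.272 = 7.154 km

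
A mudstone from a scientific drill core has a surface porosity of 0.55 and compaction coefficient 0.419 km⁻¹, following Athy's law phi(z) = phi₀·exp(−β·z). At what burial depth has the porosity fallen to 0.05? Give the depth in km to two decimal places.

Invert Athy's law: z = ln(phi₀/phi) / β
z = ln(0.55/0.05) / 0.419 = ln(11) / 0.419 = 2.3979 / 0.419 = 5.723 km

5.72 km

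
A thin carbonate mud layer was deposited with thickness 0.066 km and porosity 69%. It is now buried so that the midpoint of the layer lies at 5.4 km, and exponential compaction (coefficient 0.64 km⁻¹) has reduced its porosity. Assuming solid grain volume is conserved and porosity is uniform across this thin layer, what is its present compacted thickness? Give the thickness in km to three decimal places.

Porosity at 5.4 km: φ = 0.69·exp(−0.64×5.4) = 0.0218
Solid-volume conservation: h(1−φ) = h₀(1−φ₀) ⇒ h = h₀·(1−φ₀)/(1−φ)
h = 0.066 × (1 − 0.69)/(1 − 0.0218) = 0.066 × 0.3169 = 0.0209 km

0.021 km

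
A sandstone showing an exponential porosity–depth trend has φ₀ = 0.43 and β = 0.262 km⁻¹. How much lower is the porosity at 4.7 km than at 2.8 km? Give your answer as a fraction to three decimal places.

φ(2.8) = 0.43·e^(−0.262×2.8) = 0.2065
φ(4.7) = 0.43·e^(−0.262×4.7) = 0.1255
Δφ = 0.2065 − 0.1255 = 0.0810

0.081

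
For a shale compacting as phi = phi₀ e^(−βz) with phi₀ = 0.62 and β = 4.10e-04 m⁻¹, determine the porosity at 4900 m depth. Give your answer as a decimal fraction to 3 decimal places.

Working in km (1 km = 1000 m; β in km⁻¹ = β in m⁻¹ × 1000):
phi = phi₀·exp(−β·z) = 0.62 × exp(−0.41 × 4.9) = 0.62 × exp(−2.009)
  = 0.62 × 0.1341 = 0.0832

0.083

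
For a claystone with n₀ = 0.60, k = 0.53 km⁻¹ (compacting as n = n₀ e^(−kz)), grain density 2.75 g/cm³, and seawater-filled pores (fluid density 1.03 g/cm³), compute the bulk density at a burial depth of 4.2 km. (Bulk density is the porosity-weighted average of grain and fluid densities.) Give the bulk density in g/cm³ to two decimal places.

Porosity at depth: n = 0.6·exp(−0.53×4.2) = 0.6×0.1080 = 0.0648
Bulk density: ρ_b = (1−n)ρ_g + n·ρ_f = 0.9352×2.75 + 0.0648×1.03
       = 2.572 + 0.067 = 2.639 g/cm³

2.64 g/cm³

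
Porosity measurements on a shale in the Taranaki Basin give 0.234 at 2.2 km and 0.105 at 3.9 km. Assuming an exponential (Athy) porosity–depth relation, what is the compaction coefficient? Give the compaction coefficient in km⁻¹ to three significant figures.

Athy: phi(z) = phi₀ e^(−cz) ⇒ phi₁/phi₂ = e^{c(z₂−z₁)} ⇒ c = ln(phi₁/phi₂)/(z₂−z₁)
c = ln(0.234/0.105) / (3.9 − 2.2) = ln(2.229) / 1.7 = 0.8014 / 1.7 = 0.4714 km⁻¹

0.471 km⁻¹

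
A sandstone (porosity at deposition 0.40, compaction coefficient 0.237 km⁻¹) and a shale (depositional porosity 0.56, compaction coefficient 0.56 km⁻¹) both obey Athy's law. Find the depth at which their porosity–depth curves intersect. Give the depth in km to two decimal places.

Set phi₀ₐ e^(−kₐz) = phi₀ᵦ e^(−kᵦz) ⇒ ln(phi₀ₐ/phi₀ᵦ) = (kₐ − kᵦ)·z
z = ln(0.4/0.56) / (0.237 − 0.56) = -0.3365 / -0.323 = 1.042 km

1.04 km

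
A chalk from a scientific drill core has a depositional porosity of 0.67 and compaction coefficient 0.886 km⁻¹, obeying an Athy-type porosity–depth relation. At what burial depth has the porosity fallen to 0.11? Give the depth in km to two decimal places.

Invert Athy's law: Z = ln(n₀/n) / k
Z = ln(0.67/0.11) / 0.886 = ln(6.091) / 0.886 = 1.8068 / 0.886 = 2.039 km

2.04 km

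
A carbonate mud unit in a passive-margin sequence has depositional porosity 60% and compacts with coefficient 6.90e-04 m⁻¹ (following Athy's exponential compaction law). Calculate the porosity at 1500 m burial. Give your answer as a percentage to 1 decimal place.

21.3%

Working in km (1 km = 1000 m; β in km⁻¹ = β in m⁻¹ × 1000):
φ = φ₀·exp(−β·z) = 0.6 × exp(−0.69 × 1.5) = 0.6 × exp(−1.035)
  = 0.6 × 0.3552 = 0.2131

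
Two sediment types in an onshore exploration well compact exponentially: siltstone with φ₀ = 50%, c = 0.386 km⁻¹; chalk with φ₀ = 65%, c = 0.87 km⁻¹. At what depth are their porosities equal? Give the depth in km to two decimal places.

0.54 km

Set φ₀ₐ e^(−cₐZ) = φ₀ᵦ e^(−cᵦZ) ⇒ ln(φ₀ₐ/φ₀ᵦ) = (cₐ − cᵦ)·Z
Z = ln(0.5/0.65) / (0.386 − 0.87) = -0.2624 / -0.484 = 0.542 km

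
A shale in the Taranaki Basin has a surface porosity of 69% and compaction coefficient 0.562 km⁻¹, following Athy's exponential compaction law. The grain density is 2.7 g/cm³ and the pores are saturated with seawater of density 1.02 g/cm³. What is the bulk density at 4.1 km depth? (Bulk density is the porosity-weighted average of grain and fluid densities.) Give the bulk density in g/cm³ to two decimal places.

2.58 g/cm³

Porosity at depth: n = 0.69·exp(−0.562×4.1) = 0.69×0.0998 = 0.0689
Bulk density: ρ_b = (1−n)ρ_g + n·ρ_f = 0.9311×2.7 + 0.0689×1.02
       = 2.514 + 0.070 = 2.584 g/cm³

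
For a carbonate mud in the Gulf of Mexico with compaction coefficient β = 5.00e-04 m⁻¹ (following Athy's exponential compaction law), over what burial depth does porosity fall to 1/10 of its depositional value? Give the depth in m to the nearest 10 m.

4610 m

Working in km (1 km = 1000 m; β in km⁻¹ = β in m⁻¹ × 1000):
n/n₀ = 1/10 ⇒ exp(−β·d) = 1/10 ⇒ d = ln(10) / β
d = 2.3026 / 0.5 = 4.605 km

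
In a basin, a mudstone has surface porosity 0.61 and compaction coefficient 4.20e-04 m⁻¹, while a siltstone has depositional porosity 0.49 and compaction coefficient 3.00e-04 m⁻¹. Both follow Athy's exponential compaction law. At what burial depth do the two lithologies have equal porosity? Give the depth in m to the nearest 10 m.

Working in km (1 km = 1000 m; k in km⁻¹ = k in m⁻¹ × 1000):
Set n₀ₐ e^(−kₐZ) = n₀ᵦ e^(−kᵦZ) ⇒ ln(n₀ₐ/n₀ᵦ) = (kₐ − kᵦ)·Z
Z = ln(0.61/0.49) / (0.42 − 0.3) = 0.2191 / 0.12 = 1.825 km

1830 m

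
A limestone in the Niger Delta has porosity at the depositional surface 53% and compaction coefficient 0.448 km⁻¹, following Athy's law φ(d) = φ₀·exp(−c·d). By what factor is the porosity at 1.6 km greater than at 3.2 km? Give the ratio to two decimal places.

2.05

φ(d₁)/φ(d₂) = e^(−c·d₁)/e^(−c·d₂) = e^{c(d₂−d₁)}
= exp(0.448 × 1.6) = exp(0.7168) = 2.0479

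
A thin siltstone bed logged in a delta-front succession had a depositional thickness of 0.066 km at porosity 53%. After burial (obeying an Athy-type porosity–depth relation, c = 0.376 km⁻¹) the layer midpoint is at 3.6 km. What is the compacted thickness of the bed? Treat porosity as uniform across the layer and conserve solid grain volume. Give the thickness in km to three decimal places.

0.036 km

Porosity at 3.6 km: φ = 0.53·exp(−0.376×3.6) = 0.1369
Solid-volume conservation: h(1−φ) = h₀(1−φ₀) ⇒ h = h₀·(1−φ₀)/(1−φ)
h = 0.066 × (1 − 0.53)/(1 − 0.1369) = 0.066 × 0.5446 = 0.0359 km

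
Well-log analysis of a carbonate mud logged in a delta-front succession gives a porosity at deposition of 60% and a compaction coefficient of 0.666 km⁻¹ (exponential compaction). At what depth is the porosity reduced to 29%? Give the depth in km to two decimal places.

Invert Athy's law: Z = ln(phi₀/phi) / c
Z = ln(0.6/0.29) / 0.666 = ln(2.069) / 0.666 = 0.7270 / 0.666 = 1.092 km

1.09 km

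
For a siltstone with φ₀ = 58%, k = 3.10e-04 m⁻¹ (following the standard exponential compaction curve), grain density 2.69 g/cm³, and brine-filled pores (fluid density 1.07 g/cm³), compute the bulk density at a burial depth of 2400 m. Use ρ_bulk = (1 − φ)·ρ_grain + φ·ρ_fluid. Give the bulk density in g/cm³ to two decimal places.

2.24 g/cm³

Working in km (1 km = 1000 m; k in km⁻¹ = k in m⁻¹ × 1000):
Porosity at depth: φ = 0.58·exp(−0.31×2.4) = 0.58×0.4752 = 0.2756
Bulk density: ρ_b = (1−φ)ρ_g + φ·ρ_f = 0.7244×2.69 + 0.2756×1.07
       = 1.949 + 0.295 = 2.243 g/cm³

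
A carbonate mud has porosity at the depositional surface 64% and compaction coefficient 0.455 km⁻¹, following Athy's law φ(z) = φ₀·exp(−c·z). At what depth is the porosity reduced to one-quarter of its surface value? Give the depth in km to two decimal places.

φ/φ₀ = 1/4 ⇒ exp(−c·z) = 1/4 ⇒ z = ln(4) / c
z = 1.3863 / 0.455 = 3.047 km

3.05 km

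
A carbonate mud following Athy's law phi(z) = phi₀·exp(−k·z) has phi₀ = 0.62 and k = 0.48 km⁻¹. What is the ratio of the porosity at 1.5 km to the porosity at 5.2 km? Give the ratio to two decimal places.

5.91

phi(z₁)/phi(z₂) = e^(−k·z₁)/e^(−k·z₂) = e^{k(z₂−z₁)}
= exp(0.48 × 3.7) = exp(1.776) = 5.9062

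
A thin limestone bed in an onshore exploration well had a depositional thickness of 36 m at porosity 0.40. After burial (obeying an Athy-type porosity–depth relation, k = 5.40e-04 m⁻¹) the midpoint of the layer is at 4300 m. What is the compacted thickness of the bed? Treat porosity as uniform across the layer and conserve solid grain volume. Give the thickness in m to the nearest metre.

Working in km (1 km = 1000 m; k in km⁻¹ = k in m⁻¹ × 1000):
Porosity at 4.3 km: phi = 0.4·exp(−0.54×4.3) = 0.0392
Solid-volume conservation: h(1−phi) = h₀(1−phi₀) ⇒ h = h₀·(1−phi₀)/(1−phi)
h = 0.036 × (1 − 0.4)/(1 − 0.0392) = 0.036 × 0.6245 = 0.0225 km

22 m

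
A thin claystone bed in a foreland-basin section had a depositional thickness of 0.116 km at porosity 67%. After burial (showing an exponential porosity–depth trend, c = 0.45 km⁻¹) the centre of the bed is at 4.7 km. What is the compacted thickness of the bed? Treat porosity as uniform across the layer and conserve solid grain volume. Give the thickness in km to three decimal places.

Porosity at 4.7 km: φ = 0.67·exp(−0.45×4.7) = 0.0808
Solid-volume conservation: h(1−φ) = h₀(1−φ₀) ⇒ h = h₀·(1−φ₀)/(1−φ)
h = 0.116 × (1 − 0.67)/(1 − 0.0808) = 0.116 × 0.3590 = 0.0416 km

0.042 km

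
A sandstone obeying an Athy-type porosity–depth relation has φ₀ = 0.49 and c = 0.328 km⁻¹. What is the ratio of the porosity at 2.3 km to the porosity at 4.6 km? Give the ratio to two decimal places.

φ(d₁)/φ(d₂) = e^(−c·d₁)/e^(−c·d₂) = e^{c(d₂−d₁)}
= exp(0.328 × 2.3) = exp(0.7544) = 2.1263

2.13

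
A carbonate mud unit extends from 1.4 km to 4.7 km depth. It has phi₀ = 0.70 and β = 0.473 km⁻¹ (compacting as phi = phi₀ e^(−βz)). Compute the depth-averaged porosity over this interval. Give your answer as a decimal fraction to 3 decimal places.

⟨phi⟩ = (1/(z₂−z₁)) ∫ phi₀ e^(−βz) dz = phi₀·(e^(−β·z₁) − e^(−β·z₂)) / (β·(z₂−z₁))
e^(−0.473×1.4) = 0.5157; e^(−0.473×4.7) = 0.1083
⟨phi⟩ = 0.7 × (0.5157 − 0.1083) / (0.473 × 3.3) = 0.7 × 0.2610 = 0.1827

0.183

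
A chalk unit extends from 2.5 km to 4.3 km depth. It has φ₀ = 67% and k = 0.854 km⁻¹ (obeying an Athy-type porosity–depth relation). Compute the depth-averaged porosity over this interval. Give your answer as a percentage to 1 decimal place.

4.0%

⟨φ⟩ = (1/(z₂−z₁)) ∫ φ₀ e^(−kz) dz = φ₀·(e^(−k·z₁) − e^(−k·z₂)) / (k·(z₂−z₁))
e^(−0.854×2.5) = 0.1182; e^(−0.854×4.3) = 0.0254
⟨φ⟩ = 0.67 × (0.1182 − 0.0254) / (0.854 × 1.8) = 0.67 × 0.0604 = 0.0405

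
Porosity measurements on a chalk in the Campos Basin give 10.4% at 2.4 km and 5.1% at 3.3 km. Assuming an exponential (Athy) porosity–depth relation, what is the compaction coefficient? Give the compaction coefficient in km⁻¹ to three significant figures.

Athy: n(Z) = n₀ e^(−cZ) ⇒ n₁/n₂ = e^{c(Z₂−Z₁)} ⇒ c = ln(n₁/n₂)/(Z₂−Z₁)
c = ln(0.104/0.051) / (3.3 − 2.4) = ln(2.039) / 0.9 = 0.7126 / 0.9 = 0.7917 km⁻¹

0.792 km⁻¹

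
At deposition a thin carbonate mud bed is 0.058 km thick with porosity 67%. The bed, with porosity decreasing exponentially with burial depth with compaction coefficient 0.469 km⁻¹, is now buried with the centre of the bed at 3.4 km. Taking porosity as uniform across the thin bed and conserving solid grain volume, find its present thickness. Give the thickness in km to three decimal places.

Porosity at 3.4 km: phi = 0.67·exp(−0.469×3.4) = 0.1360
Solid-volume conservation: h(1−phi) = h₀(1−phi₀) ⇒ h = h₀·(1−phi₀)/(1−phi)
h = 0.058 × (1 − 0.67)/(1 − 0.1360) = 0.058 × 0.3819 = 0.0222 km

0.022 km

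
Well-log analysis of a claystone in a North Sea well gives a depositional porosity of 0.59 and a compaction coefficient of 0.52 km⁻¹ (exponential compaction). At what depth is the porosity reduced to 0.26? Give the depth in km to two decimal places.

1.58 km

Invert Athy's law: d = ln(n₀/n) / c
d = ln(0.59/0.26) / 0.52 = ln(2.269) / 0.52 = 0.8194 / 0.52 = 1.576 km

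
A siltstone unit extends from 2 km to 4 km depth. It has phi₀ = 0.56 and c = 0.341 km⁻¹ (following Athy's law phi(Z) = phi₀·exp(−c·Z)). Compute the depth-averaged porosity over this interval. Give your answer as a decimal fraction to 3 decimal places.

0.205

⟨phi⟩ = (1/(Z₂−Z₁)) ∫ phi₀ e^(−cZ) dZ = phi₀·(e^(−c·Z₁) − e^(−c·Z₂)) / (c·(Z₂−Z₁))
e^(−0.341×2) = 0.5056; e^(−0.341×4) = 0.2556
⟨phi⟩ = 0.56 × (0.5056 − 0.2556) / (0.341 × 2) = 0.56 × 0.3665 = 0.2053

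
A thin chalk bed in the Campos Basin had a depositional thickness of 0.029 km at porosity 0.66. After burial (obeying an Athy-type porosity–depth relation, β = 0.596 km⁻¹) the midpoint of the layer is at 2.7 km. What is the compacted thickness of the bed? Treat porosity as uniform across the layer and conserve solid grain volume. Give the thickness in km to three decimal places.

0.011 km

Porosity at 2.7 km: φ = 0.66·exp(−0.596×2.7) = 0.1320
Solid-volume conservation: h(1−φ) = h₀(1−φ₀) ⇒ h = h₀·(1−φ₀)/(1−φ)
h = 0.029 × (1 − 0.66)/(1 − 0.1320) = 0.029 × 0.3917 = 0.0114 km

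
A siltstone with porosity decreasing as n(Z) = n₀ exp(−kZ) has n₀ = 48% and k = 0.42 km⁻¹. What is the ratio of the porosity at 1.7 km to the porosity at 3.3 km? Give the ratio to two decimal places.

1.96

n(Z₁)/n(Z₂) = e^(−k·Z₁)/e^(−k·Z₂) = e^{k(Z₂−Z₁)}
= exp(0.42 × 1.6) = exp(0.672) = 1.9581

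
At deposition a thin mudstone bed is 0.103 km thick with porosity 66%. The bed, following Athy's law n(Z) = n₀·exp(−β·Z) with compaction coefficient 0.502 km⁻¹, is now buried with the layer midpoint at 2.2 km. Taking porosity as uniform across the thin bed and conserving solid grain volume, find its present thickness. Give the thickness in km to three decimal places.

0.045 km

Porosity at 2.2 km: n = 0.66·exp(−0.502×2.2) = 0.2187
Solid-volume conservation: h(1−n) = h₀(1−n₀) ⇒ h = h₀·(1−n₀)/(1−n)
h = 0.103 × (1 − 0.66)/(1 − 0.2187) = 0.103 × 0.4352 = 0.0448 km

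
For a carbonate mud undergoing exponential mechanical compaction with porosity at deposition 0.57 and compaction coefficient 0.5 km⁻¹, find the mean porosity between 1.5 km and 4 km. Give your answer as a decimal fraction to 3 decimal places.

⟨φ⟩ = (1/(z₂−z₁)) ∫ φ₀ e^(−kz) dz = φ₀·(e^(−k·z₁) − e^(−k·z₂)) / (k·(z₂−z₁))
e^(−0.5×1.5) = 0.4724; e^(−0.5×4) = 0.1353
⟨φ⟩ = 0.57 × (0.4724 − 0.1353) / (0.5 × 2.5) = 0.57 × 0.2696 = 0.1537

0.154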